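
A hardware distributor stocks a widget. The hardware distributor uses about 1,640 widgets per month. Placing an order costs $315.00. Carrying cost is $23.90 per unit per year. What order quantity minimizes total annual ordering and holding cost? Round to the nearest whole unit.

Annual demand D = 1,640 × 12 = 19,680.
EOQ = √(2DS / H) = √(2 × 19,680 × 315 / 23.9).
= √(12,398,400 / 23.9) = √518,761.5063 ≈ 720.251.

Q* ≈ 720 widgets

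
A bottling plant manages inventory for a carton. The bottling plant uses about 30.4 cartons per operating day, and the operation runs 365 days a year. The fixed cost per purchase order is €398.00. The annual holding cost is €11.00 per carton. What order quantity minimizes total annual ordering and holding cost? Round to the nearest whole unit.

Q* ≈ 896 cartons

Annual demand D = 30.4 × 365 = 11,096.
EOQ = √(2DS / H) = √(2 × 11,096 × 398 / 11).
= √(8,832,416 / 11) = √802,946.9091 ≈ 896.073.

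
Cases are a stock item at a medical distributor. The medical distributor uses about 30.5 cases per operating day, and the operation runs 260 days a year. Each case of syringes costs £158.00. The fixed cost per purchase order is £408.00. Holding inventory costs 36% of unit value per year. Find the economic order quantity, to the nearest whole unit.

Q* ≈ 337 cases

Annual demand D = 30.5 × 260 = 7,930.
Holding cost H = 0.36 × £158.00 = £56.8800 per unit per year.
EOQ = √(2DS / H) = √(2 × 7,930 × 408 / 56.88).
= √(6,470,880 / 56.88) = √113,763.7131 ≈ 337.289.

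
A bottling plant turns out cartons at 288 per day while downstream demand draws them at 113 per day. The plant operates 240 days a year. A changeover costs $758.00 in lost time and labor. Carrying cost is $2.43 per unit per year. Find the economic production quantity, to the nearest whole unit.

Q* ≈ 5,277 cartons

Annual demand D = 113 × 240 = 27,120.
Production build-up factor (1 − d/p) = 1 − 113/288 = 0.6076.
Q* = √(2DS / (H(1 − d/p))) = √(2 × 27,120 × 758 / (2.43 × 0.6076)).
= √(41,113,920 / 1.4766) ≈ 5276.774.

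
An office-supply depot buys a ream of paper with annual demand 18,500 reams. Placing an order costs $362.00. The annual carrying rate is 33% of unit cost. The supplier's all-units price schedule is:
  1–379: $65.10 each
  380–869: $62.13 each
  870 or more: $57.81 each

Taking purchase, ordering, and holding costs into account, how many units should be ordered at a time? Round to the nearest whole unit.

Q* ≈ 870 reams

Holding cost per unit per year at price C is H = 0.33·C.
Evaluate total cost at each tier's feasible EOQ or, if the EOQ is below the tier, at the tier's minimum quantity.
Tier 1 ($65.10): EOQ = 789.6 exceeds tier's upper bound 379, so this tier is dominated.
EOQ at $62.13 = 808.3 (feasible in tier 2): TC = 18,500×$62.13 + (18,500/808.3)×362 + (808.3/2)×0.33×$62.13 = $1,165,976.54.
EOQ at $57.81 = 837.9 < 870, so use break Q=870: TC = 18,500×$57.81 + (18,500/870.0)×362 + (870.0/2)×0.33×$57.81 = $1,085,481.33.
Lowest total cost is $1,085,481.33 at Q = 870.0.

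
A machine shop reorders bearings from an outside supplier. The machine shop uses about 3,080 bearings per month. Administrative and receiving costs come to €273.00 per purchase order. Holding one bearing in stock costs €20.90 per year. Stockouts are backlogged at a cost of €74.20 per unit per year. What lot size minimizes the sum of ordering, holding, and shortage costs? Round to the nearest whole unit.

Q* ≈ 1,112 bearings

Annual demand D = 3,080 × 12 = 36,960.
With planned backorders, Q* = √(2DS/H) · √((H+B)/B).
√(2DS/H) = √(2 × 36,960 × 273 / 20.9) = 982.628.
√((H+B)/B) = √((20.9+74.2)/74.2) = 1.1321.
Q* ≈ 1112.442.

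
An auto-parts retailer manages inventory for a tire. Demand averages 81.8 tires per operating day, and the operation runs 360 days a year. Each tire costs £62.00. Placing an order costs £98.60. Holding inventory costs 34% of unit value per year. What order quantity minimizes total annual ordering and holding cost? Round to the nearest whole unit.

Annual demand D = 81.8 × 360 = 29,448.
Holding cost H = 0.34 × £62.00 = £21.0800 per unit per year.
EOQ = √(2DS / H) = √(2 × 29,448 × 98.6 / 21.08).
= √(5,807,145.6 / 21.08) = √275,481.2903 ≈ 524.863.

Q* ≈ 525 tires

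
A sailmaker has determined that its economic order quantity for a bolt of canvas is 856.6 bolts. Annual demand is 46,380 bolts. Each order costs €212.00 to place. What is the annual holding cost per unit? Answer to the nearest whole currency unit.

Squaring Q* = √(2DS/H) gives Q*² = 2DS/H.
From Q* = √(2DS/H): H = 2DS / Q*² = 2 × 46,380 × 212 / 856.6² = 26.8003.

H ≈ €27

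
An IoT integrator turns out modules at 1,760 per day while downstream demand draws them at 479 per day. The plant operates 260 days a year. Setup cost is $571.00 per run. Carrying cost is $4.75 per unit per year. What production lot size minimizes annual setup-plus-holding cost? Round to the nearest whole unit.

Annual demand D = 479 × 260 = 124,540.
Production build-up factor (1 − d/p) = 1 − 479/1,760 = 0.7278.
Q* = √(2DS / (H(1 − d/p))) = √(2 × 124,540 × 571 / (4.75 × 0.7278)).
= √(142,224,680 / 3.4572) ≈ 6413.904.

Q* ≈ 6,414 modules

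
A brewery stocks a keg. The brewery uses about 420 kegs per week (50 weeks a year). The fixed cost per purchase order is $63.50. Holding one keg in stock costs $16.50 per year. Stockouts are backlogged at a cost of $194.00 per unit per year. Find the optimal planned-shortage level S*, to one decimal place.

S* ≈ 32.8 kegs

Annual demand D = 420 × 50 = 21,000.
With planned backorders, Q* = √(2DS/H) · √((H+B)/B).
√(2DS/H) = √(2 × 21,000 × 63.5 / 16.5) = 402.040.
√((H+B)/B) = √((16.5+194)/194) = 1.0417.
Q* ≈ 418.788.
S* = Q* · H/(H+B) = 418.788 × 16.5/210.5 ≈ 32.827.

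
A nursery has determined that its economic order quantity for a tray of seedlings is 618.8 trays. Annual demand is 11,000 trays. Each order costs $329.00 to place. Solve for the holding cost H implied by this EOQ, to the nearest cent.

H ≈ $18.90

Squaring Q* = √(2DS/H) gives Q*² = 2DS/H.
From Q* = √(2DS/H): H = 2DS / Q*² = 2 × 11,000 × 329 / 618.8² = 18.9024.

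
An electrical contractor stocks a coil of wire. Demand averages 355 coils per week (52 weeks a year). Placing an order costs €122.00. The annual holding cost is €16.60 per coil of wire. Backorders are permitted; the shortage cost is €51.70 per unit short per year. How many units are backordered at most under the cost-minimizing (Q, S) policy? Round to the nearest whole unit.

S* ≈ 146 coils

Annual demand D = 355 × 52 = 18,460.
With planned backorders, Q* = √(2DS/H) · √((H+B)/B).
√(2DS/H) = √(2 × 18,460 × 122 / 16.6) = 520.903.
√((H+B)/B) = √((16.6+51.7)/51.7) = 1.1494.
Q* ≈ 598.717.
S* = Q* · H/(H+B) = 598.717 × 16.6/68.3 ≈ 145.515.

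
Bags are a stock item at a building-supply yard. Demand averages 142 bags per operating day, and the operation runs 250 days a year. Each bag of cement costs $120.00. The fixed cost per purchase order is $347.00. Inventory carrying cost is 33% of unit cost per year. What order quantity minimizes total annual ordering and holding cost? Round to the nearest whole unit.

Q* ≈ 789 bags

Annual demand D = 142 × 250 = 35,500.
Holding cost H = 0.33 × $120.00 = $39.6000 per unit per year.
EOQ = √(2DS / H) = √(2 × 35,500 × 347 / 39.6).
= √(24,637,000 / 39.6) = √622,146.4646 ≈ 788.763.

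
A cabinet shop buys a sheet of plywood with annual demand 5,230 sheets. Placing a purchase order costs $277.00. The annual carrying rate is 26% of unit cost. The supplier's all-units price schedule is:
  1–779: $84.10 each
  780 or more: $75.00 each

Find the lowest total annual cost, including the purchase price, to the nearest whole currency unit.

Holding cost per unit per year at price C is H = 0.26·C.
For each price level, check whether its EOQ is feasible; otherwise the best quantity at that price is the breakpoint.
EOQ at $84.10 = 364.0 (feasible in tier 1): TC = 5,230×$84.10 + (5,230/364.0)×277 + (364.0/2)×0.26×$84.10 = $447,802.58.
EOQ at $75.00 = 385.5 < 780, so use break Q=780: TC = 5,230×$75.00 + (5,230/780.0)×277 + (780.0/2)×0.26×$75.00 = $401,712.32.
Lowest total cost among the candidates is at Q = 780.0.

TC* ≈ $401,712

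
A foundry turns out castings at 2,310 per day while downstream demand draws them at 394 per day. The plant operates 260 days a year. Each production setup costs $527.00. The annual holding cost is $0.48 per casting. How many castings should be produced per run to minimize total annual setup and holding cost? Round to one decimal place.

Annual demand D = 394 × 260 = 102,440.
Production build-up factor (1 − d/p) = 1 − 394/2,310 = 0.8294.
Q* = √(2DS / (H(1 − d/p))) = √(2 × 102,440 × 527 / (0.48 × 0.8294)).
= √(107,971,760 / 0.3981) ≈ 16468.070.

Q* ≈ 16,468.1 castings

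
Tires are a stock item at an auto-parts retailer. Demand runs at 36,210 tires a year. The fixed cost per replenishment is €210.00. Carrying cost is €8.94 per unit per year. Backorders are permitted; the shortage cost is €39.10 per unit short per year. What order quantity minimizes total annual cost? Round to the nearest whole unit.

Q* ≈ 1,446 tires

With planned backorders, Q* = √(2DS/H) · √((H+B)/B).
√(2DS/H) = √(2 × 36,210 × 210 / 8.94) = 1304.278.
√((H+B)/B) = √((8.94+39.1)/39.1) = 1.1084.
Q* ≈ 1445.717.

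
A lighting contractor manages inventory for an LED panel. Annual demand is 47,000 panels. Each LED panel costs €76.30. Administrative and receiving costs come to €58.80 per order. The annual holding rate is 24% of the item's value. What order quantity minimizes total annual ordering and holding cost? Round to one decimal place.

Q* ≈ 549.4 panels

Holding cost H = 0.24 × €76.30 = €18.3120 per unit per year.
EOQ = √(2DS / H) = √(2 × 47,000 × 58.8 / 18.312).
= √(5,527,200 / 18.312) = √301,834.8624 ≈ 549.395.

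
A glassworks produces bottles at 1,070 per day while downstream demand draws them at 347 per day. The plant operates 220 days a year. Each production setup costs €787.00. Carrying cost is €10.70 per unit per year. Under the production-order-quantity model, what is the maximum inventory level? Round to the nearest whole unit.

Annual demand D = 347 × 220 = 76,340.
Production build-up factor (1 − d/p) = 1 − 347/1,070 = 0.6757.
Q* = √(2DS / (H(1 − d/p))) = √(2 × 76,340 × 787 / (10.7 × 0.6757)).
= √(120,159,160 / 7.23) ≈ 4076.705.
Maximum inventory = Q*(1 − d/p) = 4076.705 × 0.6757 ≈ 2754.633.

I_max ≈ 2,755 bottles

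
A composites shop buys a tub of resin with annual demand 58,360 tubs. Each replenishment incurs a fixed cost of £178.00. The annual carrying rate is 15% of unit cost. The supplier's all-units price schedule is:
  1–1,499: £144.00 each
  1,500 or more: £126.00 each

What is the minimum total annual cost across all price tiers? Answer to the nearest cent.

Holding cost per unit per year at price C is H = 0.15·C.
Evaluate total cost at each tier's feasible EOQ or, if the EOQ is below the tier, at the tier's minimum quantity.
EOQ at £144.00 = 980.7 (feasible in tier 1): TC = 58,360×£144.00 + (58,360/980.7)×178 + (980.7/2)×0.15×£144.00 = £8,425,024.08.
EOQ at £126.00 = 1048.5 < 1500, so use break Q=1500: TC = 58,360×£126.00 + (58,360/1500.0)×178 + (1500.0/2)×0.15×£126.00 = £7,374,460.39.
Lowest total cost among the candidates is at Q = 1500.0.

TC* ≈ £7,374,460.39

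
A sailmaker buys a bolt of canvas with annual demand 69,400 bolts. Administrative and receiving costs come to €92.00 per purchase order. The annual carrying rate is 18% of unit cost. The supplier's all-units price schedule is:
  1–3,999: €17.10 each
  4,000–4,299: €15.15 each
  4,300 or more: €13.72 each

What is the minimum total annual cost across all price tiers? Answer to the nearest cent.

Holding cost per unit per year at price C is H = 0.18·C.
Candidates are each tier's EOQ (if it falls in that tier) and each price-break quantity.
EOQ at €17.10 = 2036.8 (feasible in tier 1): TC = 69,400×€17.10 + (69,400/2036.8)×92 + (2036.8/2)×0.18×€17.10 = €1,193,009.36.
EOQ at €15.15 = 2163.9 < 4000, so use break Q=4000: TC = 69,400×€15.15 + (69,400/4000.0)×92 + (4000.0/2)×0.18×€15.15 = €1,058,460.20.
EOQ at €13.72 = 2273.9 < 4300, so use break Q=4300: TC = 69,400×€13.72 + (69,400/4300.0)×92 + (4300.0/2)×0.18×€13.72 = €958,962.48.
Lowest total cost among the candidates is at Q = 4300.0.

TC* ≈ €958,962.48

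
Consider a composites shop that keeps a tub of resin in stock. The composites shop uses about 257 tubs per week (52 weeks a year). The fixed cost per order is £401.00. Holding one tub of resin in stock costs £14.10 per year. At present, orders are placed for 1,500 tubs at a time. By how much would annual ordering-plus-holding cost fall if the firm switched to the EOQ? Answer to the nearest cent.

Annual demand D = 257 × 52 = 13,364.
EOQ = √(2DS/H) = √(2 × 13,364 × 401 / 14.1) ≈ 871.86.
Cost at Q* = (D/Q*)S + (Q*/2)H = √(2DSH) ≈ £12,293.20.
Cost at Q = 1,500: (13,364/1,500)×401 + (1,500/2)×14.1 = £3,572.64 + £10,575.00 = £14,147.64.
Excess = £14,147.64 − £12,293.20 = £1,854.44.

Extra cost ≈ £1,854.44 per year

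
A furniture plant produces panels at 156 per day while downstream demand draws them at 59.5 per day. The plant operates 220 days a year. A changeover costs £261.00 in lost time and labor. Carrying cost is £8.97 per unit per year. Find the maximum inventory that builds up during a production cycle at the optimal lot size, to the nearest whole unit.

I_max ≈ 686 panels

Annual demand D = 59.5 × 220 = 13,090.
Production build-up factor (1 − d/p) = 1 − 59.5/156 = 0.6186.
Q* = √(2DS / (H(1 − d/p))) = √(2 × 13,090 × 261 / (8.97 × 0.6186)).
= √(6,832,980 / 5.5488) ≈ 1109.705.
Maximum inventory = Q*(1 − d/p) = 1109.705 × 0.6186 ≈ 686.452.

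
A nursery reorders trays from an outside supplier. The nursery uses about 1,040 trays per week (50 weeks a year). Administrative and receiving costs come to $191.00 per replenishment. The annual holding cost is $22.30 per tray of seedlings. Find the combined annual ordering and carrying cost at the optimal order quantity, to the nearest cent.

Annual demand D = 1,040 × 50 = 52,000.
EOQ = √(2DS/H) = √(2 × 52,000 × 191 / 22.3) ≈ 943.80.
At the optimum the two cost components are equal, so total cost = 2·(Q*/2)H = Q*·H.
Minimum total = √(2DSH) = √(2 × 52,000 × 191 × 22.3) ≈ 21046.786.

TC* ≈ $21,046.79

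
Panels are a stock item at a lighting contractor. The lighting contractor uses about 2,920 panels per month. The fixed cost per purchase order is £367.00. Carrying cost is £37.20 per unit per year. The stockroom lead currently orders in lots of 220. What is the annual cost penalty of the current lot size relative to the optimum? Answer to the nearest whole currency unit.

Annual demand D = 2,920 × 12 = 35,040.
EOQ = √(2DS/H) = √(2 × 35,040 × 367 / 37.2) ≈ 831.49.
Cost at Q* = (D/Q*)S + (Q*/2)H = √(2DSH) ≈ £30,931.54.
Cost at Q = 220: (35,040/220)×367 + (220/2)×37.2 = £58,453.09 + £4,092.00 = £62,545.09.
Excess = £62,545.09 − £30,931.54 = £31,613.55.

Extra cost ≈ £31,614 per year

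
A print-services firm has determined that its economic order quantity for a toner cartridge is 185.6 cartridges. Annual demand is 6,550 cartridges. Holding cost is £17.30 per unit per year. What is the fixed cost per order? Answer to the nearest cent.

S ≈ £45.49

Invert the EOQ relation Q*² = 2DS/H.
From Q* = √(2DS/H): S = Q*²H / (2D) = 185.6² × 17.3 / (2 × 6,550) = 45.4916.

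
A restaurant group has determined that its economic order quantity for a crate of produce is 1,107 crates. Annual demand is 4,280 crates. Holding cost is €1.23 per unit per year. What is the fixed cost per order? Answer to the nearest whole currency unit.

S ≈ €176

Squaring Q* = √(2DS/H) gives Q*² = 2DS/H.
From Q* = √(2DS/H): S = Q*²H / (2D) = 1,107² × 1.23 / (2 × 4,280) = 176.0867.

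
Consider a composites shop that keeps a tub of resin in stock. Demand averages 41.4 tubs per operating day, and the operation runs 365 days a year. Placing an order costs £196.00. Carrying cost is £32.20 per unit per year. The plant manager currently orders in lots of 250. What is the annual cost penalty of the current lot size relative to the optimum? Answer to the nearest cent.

Annual demand D = 41.4 × 365 = 15,111.
EOQ = √(2DS/H) = √(2 × 15,111 × 196 / 32.2) ≈ 428.91.
Cost at Q* = (D/Q*)S + (Q*/2)H = √(2DSH) ≈ £13,810.76.
Cost at Q = 250: (15,111/250)×196 + (250/2)×32.2 = £11,847.02 + £4,025.00 = £15,872.02.
Excess = £15,872.02 − £13,810.76 = £2,061.26.

Extra cost ≈ £2,061.26 per year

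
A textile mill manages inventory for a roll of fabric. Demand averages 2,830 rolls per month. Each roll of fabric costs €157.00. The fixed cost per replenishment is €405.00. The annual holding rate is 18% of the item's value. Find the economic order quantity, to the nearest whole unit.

Q* ≈ 987 rolls

Annual demand D = 2,830 × 12 = 33,960.
Holding cost H = 0.18 × €157.00 = €28.2600 per unit per year.
EOQ = √(2DS / H) = √(2 × 33,960 × 405 / 28.26).
= √(27,507,600 / 28.26) = √973,375.7962 ≈ 986.598.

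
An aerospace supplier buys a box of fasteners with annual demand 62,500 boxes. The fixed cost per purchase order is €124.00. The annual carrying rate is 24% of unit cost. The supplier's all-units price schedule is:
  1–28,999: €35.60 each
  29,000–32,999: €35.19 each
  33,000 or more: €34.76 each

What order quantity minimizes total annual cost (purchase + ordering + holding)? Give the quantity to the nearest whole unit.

Q* ≈ 1,347 boxes

Holding cost per unit per year at price C is H = 0.24·C.
For each price level, check whether its EOQ is feasible; otherwise the best quantity at that price is the breakpoint.
EOQ at €35.60 = 1346.9 (feasible in tier 1): TC = 62,500×€35.60 + (62,500/1346.9)×124 + (1346.9/2)×0.24×€35.60 = €2,236,507.91.
EOQ at €35.19 = 1354.7 < 29000, so use break Q=29000: TC = 62,500×€35.19 + (62,500/29000.0)×124 + (29000.0/2)×0.24×€35.19 = €2,322,103.44.
EOQ at €34.76 = 1363.1 < 33000, so use break Q=33000: TC = 62,500×€34.76 + (62,500/33000.0)×124 + (33000.0/2)×0.24×€34.76 = €2,310,384.45.
Lowest total cost is €2,236,507.91 at Q = 1346.9.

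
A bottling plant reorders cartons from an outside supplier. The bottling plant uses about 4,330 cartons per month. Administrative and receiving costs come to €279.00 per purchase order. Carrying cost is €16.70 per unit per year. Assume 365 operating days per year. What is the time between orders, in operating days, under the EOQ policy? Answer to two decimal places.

Annual demand D = 4,330 × 12 = 51,960.
Q* = √(2DS/H) = √(2 × 51,960 × 279 / 16.7) ≈ 1317.63.
Cycle time = Q*/D × 365 = 1317.63 / 51,960 × 365 ≈ 9.256 days.

T ≈ 9.26 days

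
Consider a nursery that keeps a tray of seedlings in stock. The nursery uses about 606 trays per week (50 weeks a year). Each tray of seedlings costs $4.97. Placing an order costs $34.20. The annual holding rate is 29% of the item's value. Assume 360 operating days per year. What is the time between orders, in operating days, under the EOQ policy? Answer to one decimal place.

Annual demand D = 606 × 50 = 30,300.
Holding cost H = 0.29 × $4.97 = $1.4413 per unit per year.
EOQ = √(2DS/H) = √(2 × 30,300 × 34.2 / 1.4413) ≈ 1199.15.
Cycle time = Q*/D × 360 = 1199.15 / 30,300 × 360 ≈ 14.247 days.

T ≈ 14.2 days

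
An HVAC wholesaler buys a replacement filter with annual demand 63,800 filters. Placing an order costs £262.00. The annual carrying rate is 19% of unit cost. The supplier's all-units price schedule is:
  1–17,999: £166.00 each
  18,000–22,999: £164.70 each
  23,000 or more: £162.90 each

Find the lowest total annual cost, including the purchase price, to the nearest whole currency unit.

Holding cost per unit per year at price C is H = 0.19·C.
Evaluate total cost at each tier's feasible EOQ or, if the EOQ is below the tier, at the tier's minimum quantity.
EOQ at £166.00 = 1029.5 (feasible in tier 1): TC = 63,800×£166.00 + (63,800/1029.5)×262 + (1029.5/2)×0.19×£166.00 = £10,623,271.83.
EOQ at £164.70 = 1033.6 < 18000, so use break Q=18000: TC = 63,800×£164.70 + (63,800/18000.0)×262 + (18000.0/2)×0.19×£164.70 = £10,790,425.64.
EOQ at £162.90 = 1039.3 < 23000, so use break Q=23000: TC = 63,800×£162.90 + (63,800/23000.0)×262 + (23000.0/2)×0.19×£162.90 = £10,749,683.27.
Lowest total cost among the candidates is at Q = 1029.5.

TC* ≈ £10,623,272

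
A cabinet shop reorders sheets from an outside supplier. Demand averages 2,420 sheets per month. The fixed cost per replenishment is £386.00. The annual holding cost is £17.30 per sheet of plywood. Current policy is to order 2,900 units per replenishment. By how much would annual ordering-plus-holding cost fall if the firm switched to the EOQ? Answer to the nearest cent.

Annual demand D = 2,420 × 12 = 29,040.
EOQ = √(2DS/H) = √(2 × 29,040 × 386 / 17.3) ≈ 1138.37.
Cost at Q* = (D/Q*)S + (Q*/2)H = √(2DSH) ≈ £19,693.82.
Cost at Q = 2,900: (29,040/2,900)×386 + (2,900/2)×17.3 = £3,865.32 + £25,085.00 = £28,950.32.
Excess = £28,950.32 − £19,693.82 = £9,256.50.

Extra cost ≈ £9,256.50 per year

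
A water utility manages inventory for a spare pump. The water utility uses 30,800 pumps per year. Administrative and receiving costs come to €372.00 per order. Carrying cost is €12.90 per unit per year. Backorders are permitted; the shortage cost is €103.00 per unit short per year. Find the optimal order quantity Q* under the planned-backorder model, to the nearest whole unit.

Q* ≈ 1,414 pumps

With planned backorders, Q* = √(2DS/H) · √((H+B)/B).
√(2DS/H) = √(2 × 30,800 × 372 / 12.9) = 1332.806.
√((H+B)/B) = √((12.9+103)/103) = 1.0608.
Q* ≈ 1413.807.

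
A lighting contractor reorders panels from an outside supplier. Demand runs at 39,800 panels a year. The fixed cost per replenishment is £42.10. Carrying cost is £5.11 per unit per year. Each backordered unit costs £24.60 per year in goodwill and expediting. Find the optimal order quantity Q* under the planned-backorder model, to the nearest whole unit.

Q* ≈ 890 panels

With planned backorders, Q* = √(2DS/H) · √((H+B)/B).
√(2DS/H) = √(2 × 39,800 × 42.1 / 5.11) = 809.817.
√((H+B)/B) = √((5.11+24.6)/24.6) = 1.0990.
Q* ≈ 889.961.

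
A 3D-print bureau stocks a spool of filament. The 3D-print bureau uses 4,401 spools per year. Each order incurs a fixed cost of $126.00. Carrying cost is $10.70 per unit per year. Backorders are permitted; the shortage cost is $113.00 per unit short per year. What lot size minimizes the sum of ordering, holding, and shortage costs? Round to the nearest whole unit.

With planned backorders, Q* = √(2DS/H) · √((H+B)/B).
√(2DS/H) = √(2 × 4,401 × 126 / 10.7) = 321.947.
√((H+B)/B) = √((10.7+113)/113) = 1.0463.
Q* ≈ 336.845.

Q* ≈ 337 spools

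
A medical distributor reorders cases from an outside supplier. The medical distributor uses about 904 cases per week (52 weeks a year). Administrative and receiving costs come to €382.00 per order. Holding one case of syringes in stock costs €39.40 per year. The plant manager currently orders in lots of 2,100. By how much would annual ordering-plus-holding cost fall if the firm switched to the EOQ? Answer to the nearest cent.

Extra cost ≈ €12,304.28 per year

Annual demand D = 904 × 52 = 47,008.
EOQ = √(2DS/H) = √(2 × 47,008 × 382 / 39.4) ≈ 954.74.
Cost at Q* = (D/Q*)S + (Q*/2)H = √(2DSH) ≈ €37,616.70.
Cost at Q = 2,100: (47,008/2,100)×382 + (2,100/2)×39.4 = €8,550.98 + €41,370.00 = €49,920.98.
Excess = €49,920.98 − €37,616.70 = €12,304.28.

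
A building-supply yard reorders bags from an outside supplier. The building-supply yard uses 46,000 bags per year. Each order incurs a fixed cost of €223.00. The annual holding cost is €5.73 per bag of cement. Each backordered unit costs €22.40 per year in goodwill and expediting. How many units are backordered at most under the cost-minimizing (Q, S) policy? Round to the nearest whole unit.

With planned backorders, Q* = √(2DS/H) · √((H+B)/B).
√(2DS/H) = √(2 × 46,000 × 223 / 5.73) = 1892.209.
√((H+B)/B) = √((5.73+22.4)/22.4) = 1.1206.
Q* ≈ 2120.459.
S* = Q* · H/(H+B) = 2120.459 × 5.73/28.13 ≈ 431.931.

S* ≈ 432 bags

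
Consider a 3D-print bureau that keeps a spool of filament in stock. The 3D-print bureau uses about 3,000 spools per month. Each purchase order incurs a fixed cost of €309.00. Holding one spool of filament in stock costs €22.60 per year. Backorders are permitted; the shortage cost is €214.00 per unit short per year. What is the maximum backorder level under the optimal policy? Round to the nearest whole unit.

Annual demand D = 3,000 × 12 = 36,000.
With planned backorders, Q* = √(2DS/H) · √((H+B)/B).
√(2DS/H) = √(2 × 36,000 × 309 / 22.6) = 992.182.
√((H+B)/B) = √((22.6+214)/214) = 1.0515.
Q* ≈ 1043.258.
S* = Q* · H/(H+B) = 1043.258 × 22.6/236.6 ≈ 99.652.

S* ≈ 100 spools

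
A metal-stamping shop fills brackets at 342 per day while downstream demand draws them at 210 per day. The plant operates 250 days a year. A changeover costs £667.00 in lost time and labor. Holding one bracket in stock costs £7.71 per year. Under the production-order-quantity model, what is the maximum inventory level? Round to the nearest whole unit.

Annual demand D = 210 × 250 = 52,500.
Production build-up factor (1 − d/p) = 1 − 210/342 = 0.3860.
Q* = √(2DS / (H(1 − d/p))) = √(2 × 52,500 × 667 / (7.71 × 0.3860)).
= √(70,035,000 / 2.9758) ≈ 4851.281.
Maximum inventory = Q*(1 − d/p) = 4851.281 × 0.3860 ≈ 1872.424.

I_max ≈ 1,872 brackets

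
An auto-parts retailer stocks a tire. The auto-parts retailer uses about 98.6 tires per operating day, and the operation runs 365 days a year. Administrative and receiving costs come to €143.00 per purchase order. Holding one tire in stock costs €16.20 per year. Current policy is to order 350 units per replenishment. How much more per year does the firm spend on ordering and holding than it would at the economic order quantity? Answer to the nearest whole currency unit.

Extra cost ≈ €4,626 per year

Annual demand D = 98.6 × 365 = 35,989.
EOQ = √(2DS/H) = √(2 × 35,989 × 143 / 16.2) ≈ 797.10.
Cost at Q* = (D/Q*)S + (Q*/2)H = √(2DSH) ≈ €12,912.95.
Cost at Q = 350: (35,989/350)×143 + (350/2)×16.2 = €14,704.08 + €2,835.00 = €17,539.08.
Excess = €17,539.08 − €12,912.95 = €4,626.13.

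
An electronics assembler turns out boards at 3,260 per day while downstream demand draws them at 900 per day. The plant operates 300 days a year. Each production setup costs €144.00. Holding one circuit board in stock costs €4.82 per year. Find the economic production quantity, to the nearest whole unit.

Annual demand D = 900 × 300 = 270,000.
Production build-up factor (1 − d/p) = 1 − 900/3,260 = 0.7239.
Q* = √(2DS / (H(1 − d/p))) = √(2 × 270,000 × 144 / (4.82 × 0.7239)).
= √(77,760,000 / 3.4893) ≈ 4720.711.

Q* ≈ 4,721 boards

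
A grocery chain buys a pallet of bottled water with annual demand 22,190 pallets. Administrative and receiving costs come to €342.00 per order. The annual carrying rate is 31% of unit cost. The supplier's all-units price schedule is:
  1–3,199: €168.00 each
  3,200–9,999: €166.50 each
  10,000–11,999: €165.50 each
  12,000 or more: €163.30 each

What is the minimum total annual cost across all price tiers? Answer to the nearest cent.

TC* ≈ €3,756,035.27

Holding cost per unit per year at price C is H = 0.31·C.
For each price level, check whether its EOQ is feasible; otherwise the best quantity at that price is the breakpoint.
EOQ at €168.00 = 539.8 (feasible in tier 1): TC = 22,190×€168.00 + (22,190/539.8)×342 + (539.8/2)×0.31×€168.00 = €3,756,035.27.
EOQ at €166.50 = 542.3 < 3200, so use break Q=3200: TC = 22,190×€166.50 + (22,190/3200.0)×342 + (3200.0/2)×0.31×€166.50 = €3,779,590.56.
EOQ at €165.50 = 543.9 < 10000, so use break Q=10000: TC = 22,190×€165.50 + (22,190/10000.0)×342 + (10000.0/2)×0.31×€165.50 = €3,929,728.90.
EOQ at €163.30 = 547.6 < 12000, so use break Q=12000: TC = 22,190×€163.30 + (22,190/12000.0)×342 + (12000.0/2)×0.31×€163.30 = €3,927,997.42.
Lowest total cost among the candidates is at Q = 539.8.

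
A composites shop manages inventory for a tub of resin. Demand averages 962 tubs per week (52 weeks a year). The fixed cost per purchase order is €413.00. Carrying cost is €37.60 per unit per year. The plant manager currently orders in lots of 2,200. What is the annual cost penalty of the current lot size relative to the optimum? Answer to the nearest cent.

Annual demand D = 962 × 52 = 50,024.
EOQ = √(2DS/H) = √(2 × 50,024 × 413 / 37.6) ≈ 1048.30.
Cost at Q* = (D/Q*)S + (Q*/2)H = √(2DSH) ≈ €39,416.05.
Cost at Q = 2,200: (50,024/2,200)×413 + (2,200/2)×37.6 = €9,390.87 + €41,360.00 = €50,750.87.
Excess = €50,750.87 − €39,416.05 = €11,334.81.

Extra cost ≈ €11,334.81 per year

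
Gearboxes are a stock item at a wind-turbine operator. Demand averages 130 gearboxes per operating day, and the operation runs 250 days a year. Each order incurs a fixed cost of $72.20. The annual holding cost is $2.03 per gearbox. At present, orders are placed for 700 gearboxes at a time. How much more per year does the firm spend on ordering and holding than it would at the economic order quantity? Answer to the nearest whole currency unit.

Annual demand D = 130 × 250 = 32,500.
EOQ = √(2DS/H) = √(2 × 32,500 × 72.2 / 2.03) ≈ 1520.47.
Cost at Q* = (D/Q*)S + (Q*/2)H = √(2DSH) ≈ $3,086.55.
Cost at Q = 700: (32,500/700)×72.2 + (700/2)×2.03 = $3,352.14 + $710.50 = $4,062.64.
Excess = $4,062.64 − $3,086.55 = $976.09.

Extra cost ≈ $976 per year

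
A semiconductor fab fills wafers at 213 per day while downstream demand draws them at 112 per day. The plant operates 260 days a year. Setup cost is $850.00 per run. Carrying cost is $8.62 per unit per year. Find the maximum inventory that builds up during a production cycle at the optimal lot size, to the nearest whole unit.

I_max ≈ 1,650 wafers

Annual demand D = 112 × 260 = 29,120.
Production build-up factor (1 − d/p) = 1 − 112/213 = 0.4742.
Q* = √(2DS / (H(1 − d/p))) = √(2 × 29,120 × 850 / (8.62 × 0.4742)).
= √(49,504,000 / 4.0874) ≈ 3480.131.
Maximum inventory = Q*(1 − d/p) = 3480.131 × 0.4742 ≈ 1650.203.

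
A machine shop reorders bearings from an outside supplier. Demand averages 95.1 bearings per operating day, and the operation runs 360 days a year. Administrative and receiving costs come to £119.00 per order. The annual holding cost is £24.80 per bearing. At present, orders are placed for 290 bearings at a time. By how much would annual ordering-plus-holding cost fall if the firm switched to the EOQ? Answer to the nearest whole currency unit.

Annual demand D = 95.1 × 360 = 34,236.
EOQ = √(2DS/H) = √(2 × 34,236 × 119 / 24.8) ≈ 573.20.
Cost at Q* = (D/Q*)S + (Q*/2)H = √(2DSH) ≈ £14,215.29.
Cost at Q = 290: (34,236/290)×119 + (290/2)×24.8 = £14,048.57 + £3,596.00 = £17,644.57.
Excess = £17,644.57 − £14,215.29 = £3,429.27.

Extra cost ≈ £3,429 per year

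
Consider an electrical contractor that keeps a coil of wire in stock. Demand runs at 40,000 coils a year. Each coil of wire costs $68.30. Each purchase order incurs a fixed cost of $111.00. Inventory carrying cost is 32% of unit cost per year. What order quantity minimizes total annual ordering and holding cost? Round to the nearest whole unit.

Holding cost H = 0.32 × $68.30 = $21.8560 per unit per year.
EOQ = √(2DS / H) = √(2 × 40,000 × 111 / 21.856).
= √(8,880,000 / 21.856) = √406,295.754 ≈ 637.413.

Q* ≈ 637 coils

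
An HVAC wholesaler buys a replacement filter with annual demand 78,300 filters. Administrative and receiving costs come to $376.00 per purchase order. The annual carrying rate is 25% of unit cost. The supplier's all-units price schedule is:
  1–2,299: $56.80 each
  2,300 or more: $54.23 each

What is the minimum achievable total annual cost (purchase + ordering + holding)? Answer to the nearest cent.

TC* ≈ $4,274,600.47

Holding cost per unit per year at price C is H = 0.25·C.
Candidates are each tier's EOQ (if it falls in that tier) and each price-break quantity.
EOQ at $56.80 = 2036.3 (feasible in tier 1): TC = 78,300×$56.80 + (78,300/2036.3)×376 + (2036.3/2)×0.25×$56.80 = $4,476,355.72.
EOQ at $54.23 = 2084.0 < 2300, so use break Q=2300: TC = 78,300×$54.23 + (78,300/2300.0)×376 + (2300.0/2)×0.25×$54.23 = $4,274,600.47.
Lowest total cost among the candidates is at Q = 2300.0.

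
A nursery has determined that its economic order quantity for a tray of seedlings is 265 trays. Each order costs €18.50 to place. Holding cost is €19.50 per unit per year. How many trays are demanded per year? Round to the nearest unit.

D ≈ 37,010 trays per year

Invert the EOQ relation Q*² = 2DS/H.
From Q* = √(2DS/H): D = Q*²H / (2S) = 265² × 19.5 / (2 × 18.5) = 37010.473.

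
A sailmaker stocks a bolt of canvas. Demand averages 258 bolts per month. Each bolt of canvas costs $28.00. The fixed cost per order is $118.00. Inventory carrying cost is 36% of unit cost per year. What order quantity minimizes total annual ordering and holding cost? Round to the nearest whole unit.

Q* ≈ 269 bolts

Annual demand D = 258 × 12 = 3,096.
Holding cost H = 0.36 × $28.00 = $10.0800 per unit per year.
EOQ = √(2DS / H) = √(2 × 3,096 × 118 / 10.08).
= √(730,656 / 10.08) = √72,485.7143 ≈ 269.232.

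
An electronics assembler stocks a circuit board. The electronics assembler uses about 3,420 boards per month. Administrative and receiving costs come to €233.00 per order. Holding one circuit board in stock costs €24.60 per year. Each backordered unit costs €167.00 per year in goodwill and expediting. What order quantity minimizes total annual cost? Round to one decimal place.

Annual demand D = 3,420 × 12 = 41,040.
With planned backorders, Q* = √(2DS/H) · √((H+B)/B).
√(2DS/H) = √(2 × 41,040 × 233 / 24.6) = 881.717.
√((H+B)/B) = √((24.6+167)/167) = 1.0711.
Q* ≈ 944.427.

Q* ≈ 944.4 boards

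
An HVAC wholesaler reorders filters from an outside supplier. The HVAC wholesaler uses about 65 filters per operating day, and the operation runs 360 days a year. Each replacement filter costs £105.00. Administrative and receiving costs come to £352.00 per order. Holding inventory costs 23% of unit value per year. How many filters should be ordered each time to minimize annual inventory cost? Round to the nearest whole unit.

Q* ≈ 826 filters

Annual demand D = 65 × 360 = 23,400.
Holding cost H = 0.23 × £105.00 = £24.1500 per unit per year.
EOQ = √(2DS / H) = √(2 × 23,400 × 352 / 24.15).
= √(16,473,600 / 24.15) = √682,136.646 ≈ 825.916.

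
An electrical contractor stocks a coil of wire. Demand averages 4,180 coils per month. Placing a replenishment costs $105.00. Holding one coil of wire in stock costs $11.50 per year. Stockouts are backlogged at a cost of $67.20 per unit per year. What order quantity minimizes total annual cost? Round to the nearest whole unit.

Q* ≈ 1,036 coils

Annual demand D = 4,180 × 12 = 50,160.
With planned backorders, Q* = √(2DS/H) · √((H+B)/B).
√(2DS/H) = √(2 × 50,160 × 105 / 11.5) = 957.061.
√((H+B)/B) = √((11.5+67.2)/67.2) = 1.0822.
Q* ≈ 1035.720.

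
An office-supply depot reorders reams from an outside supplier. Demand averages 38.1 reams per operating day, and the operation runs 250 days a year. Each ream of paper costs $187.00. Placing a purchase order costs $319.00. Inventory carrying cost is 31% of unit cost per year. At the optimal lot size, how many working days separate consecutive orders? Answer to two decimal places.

Annual demand D = 38.1 × 250 = 9,525.
Holding cost H = 0.31 × $187.00 = $57.9700 per unit per year.
The optimal lot size = √(2DS/H) = √(2 × 9,525 × 319 / 57.97) ≈ 323.77.
Cycle time = Q*/D × 250 = 323.77 / 9,525 × 250 ≈ 8.498 days.

T ≈ 8.50 days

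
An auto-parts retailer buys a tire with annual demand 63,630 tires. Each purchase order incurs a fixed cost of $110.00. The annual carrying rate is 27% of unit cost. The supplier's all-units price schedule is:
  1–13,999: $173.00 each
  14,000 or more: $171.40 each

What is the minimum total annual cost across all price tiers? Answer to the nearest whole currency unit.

Holding cost per unit per year at price C is H = 0.27·C.
For each price level, check whether its EOQ is feasible; otherwise the best quantity at that price is the breakpoint.
EOQ at $173.00 = 547.4 (feasible in tier 1): TC = 63,630×$173.00 + (63,630/547.4)×110 + (547.4/2)×0.27×$173.00 = $11,033,560.97.
EOQ at $171.40 = 550.0 < 14000, so use break Q=14000: TC = 63,630×$171.40 + (63,630/14000.0)×110 + (14000.0/2)×0.27×$171.40 = $11,230,627.95.
Lowest total cost among the candidates is at Q = 547.4.

TC* ≈ $11,033,561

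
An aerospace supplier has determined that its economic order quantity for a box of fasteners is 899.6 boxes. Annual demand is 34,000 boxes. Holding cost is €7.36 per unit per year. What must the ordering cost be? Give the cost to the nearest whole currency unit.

S ≈ €88

Squaring Q* = √(2DS/H) gives Q*² = 2DS/H.
From Q* = √(2DS/H): S = Q*²H / (2D) = 899.6² × 7.36 / (2 × 34,000) = 87.5927.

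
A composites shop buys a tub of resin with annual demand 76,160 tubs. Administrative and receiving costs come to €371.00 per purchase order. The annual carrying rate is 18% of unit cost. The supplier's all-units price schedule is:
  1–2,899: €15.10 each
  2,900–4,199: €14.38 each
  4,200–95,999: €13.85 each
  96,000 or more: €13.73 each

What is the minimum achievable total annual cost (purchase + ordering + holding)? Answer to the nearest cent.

Holding cost per unit per year at price C is H = 0.18·C.
For each price level, check whether its EOQ is feasible; otherwise the best quantity at that price is the breakpoint.
Tier 1 (€15.10): EOQ = 4559.7 exceeds tier's upper bound 2899, so this tier is dominated.
Tier 2 (€14.38): EOQ = 4672.5 exceeds tier's upper bound 4199, so this tier is dominated.
EOQ at €13.85 = 4761.1 (feasible in tier 3): TC = 76,160×€13.85 + (76,160/4761.1)×371 + (4761.1/2)×0.18×€13.85 = €1,066,685.34.
EOQ at €13.73 = 4781.8 < 96000, so use break Q=96000: TC = 76,160×€13.73 + (76,160/96000.0)×371 + (96000.0/2)×0.18×€13.73 = €1,164,598.33.
Lowest total cost among the candidates is at Q = 4761.1.

TC* ≈ €1,066,685.34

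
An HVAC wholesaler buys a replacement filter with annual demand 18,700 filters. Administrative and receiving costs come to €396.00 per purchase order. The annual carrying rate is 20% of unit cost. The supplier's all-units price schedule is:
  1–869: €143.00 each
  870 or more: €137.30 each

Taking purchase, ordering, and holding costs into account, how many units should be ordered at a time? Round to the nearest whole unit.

Q* ≈ 870 filters

Holding cost per unit per year at price C is H = 0.20·C.
Evaluate total cost at each tier's feasible EOQ or, if the EOQ is below the tier, at the tier's minimum quantity.
EOQ at €143.00 = 719.6 (feasible in tier 1): TC = 18,700×€143.00 + (18,700/719.6)×396 + (719.6/2)×0.20×€143.00 = €2,694,681.00.
EOQ at €137.30 = 734.4 < 870, so use break Q=870: TC = 18,700×€137.30 + (18,700/870.0)×396 + (870.0/2)×0.20×€137.30 = €2,587,966.82.
Lowest total cost is €2,587,966.82 at Q = 870.0.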